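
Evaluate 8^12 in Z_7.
Using Fermat: 8^{6} ≡ 1 mod 7. 12 ≡ 0 mod 6. So 8^{12} ≡ 8^{0} ≡ 1 mod 7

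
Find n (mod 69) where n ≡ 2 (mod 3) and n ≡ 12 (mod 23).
M = 3 × 23 = 69. M₁ = 23, y₁ ≡ 2 (mod 3). M₂ = 3, y₂ ≡ 8 (mod 23). n = 2×23×2 + 12×3×8 ≡ 35 (mod 69)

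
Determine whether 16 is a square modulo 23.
By Euler's criterion: 16^{11} ≡ 1 (mod 23). Since this equals 1, 16 is a QR.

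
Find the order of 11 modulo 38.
Powers of 11 mod 38: 11^1≡11, 11^2≡7, 11^3≡1. ord_38(11) = 3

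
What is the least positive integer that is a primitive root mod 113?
g = 3. For each prime q|112: 3^{56}≡112, 3^{16}≡49, none ≡ 1, so ord_113(3) = 112 and 3 is a primitive root.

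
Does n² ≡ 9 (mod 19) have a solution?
By Euler's criterion: 9^{9} ≡ 1 (mod 19). Since this equals 1, 9 is a QR.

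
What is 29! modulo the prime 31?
(30)! = (29)! × (30) ≡ -1 mod 31. So (29)! ≡ -1 × (30)^(-1) ≡ (-1)×(-1) = 1 mod 31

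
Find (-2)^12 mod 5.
Using Fermat: (-2)^{4} ≡ 1 mod 5. 12 ≡ 0 mod 4. So (-2)^{12} ≡ (-2)^{0} ≡ 1 mod 5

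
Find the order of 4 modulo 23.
Powers of 4 mod 23: 4^1≡4, 4^2≡16, 4^3≡18, 4^4≡3, 4^5≡12, 4^6≡2, 4^7≡8, 4^8≡9, 4^9≡13, 4^10≡6, 4^11≡1. Order = 11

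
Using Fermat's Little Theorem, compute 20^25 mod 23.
By Fermat: 20^{22} ≡ 1 mod 23. So 20^{25} = 20^{22} · 20^{3} ≡ 20^{3} ≡ 19 mod 23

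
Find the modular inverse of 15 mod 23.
Since 23 is prime, by Fermat 15^(-1) ≡ 15^{21} ≡ 20 mod 23. Verify: 15 × 20 = 300 ≡ 1 mod 23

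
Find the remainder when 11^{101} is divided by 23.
By Fermat: 11^{22} ≡ 1 mod 23. 101 = 4×22 + 13. So 11^{101} ≡ 11^{13} ≡ 17 mod 23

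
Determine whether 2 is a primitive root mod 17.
2^{8} ≡ 1 mod 17 and 8 < 16, so ord_17(2) = 8 ≠ 16 and 2 is not a primitive root.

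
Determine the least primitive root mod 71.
g = 7. For each prime q|70: 7^{35}≡70, 7^{14}≡54, 7^{10}≡45, none ≡ 1, so ord_71(7) = 70 and 7 is a primitive root.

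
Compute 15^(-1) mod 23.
Since 23 is prime, by Fermat 15^(-1) ≡ 15^{21} ≡ 20 mod 23. Verify: 15 × 20 = 300 ≡ 1 mod 23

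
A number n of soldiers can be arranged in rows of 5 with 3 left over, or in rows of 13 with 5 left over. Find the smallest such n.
M = 5 × 13 = 65. M₁ = 13, y₁ ≡ 2 (mod 5). M₂ = 5, y₂ ≡ 8 (mod 13). n = 3×13×2 + 5×5×8 ≡ 18 (mod 65)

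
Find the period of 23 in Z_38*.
Powers of 23 mod 38: 23^1≡23, 23^2≡35, 23^3≡7, 23^4≡9, 23^5≡17, 23^6≡11, 23^7≡25, 23^8≡5, 23^9≡1. Order = 9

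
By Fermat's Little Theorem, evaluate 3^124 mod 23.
By Fermat: 3^{22} ≡ 1 (mod 23). 124 = 5×22 + 14. So 3^{124} ≡ 3^{14} ≡ 4 (mod 23)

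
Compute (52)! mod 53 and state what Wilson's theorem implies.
(52)! mod 53 = 52. Since this equals -1 (mod 53), Wilson confirms 53 is prime.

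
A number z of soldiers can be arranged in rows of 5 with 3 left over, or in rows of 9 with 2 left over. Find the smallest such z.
M = 5 × 9 = 45. M₁ = 9, y₁ ≡ 4 mod 5. M₂ = 5, y₂ ≡ 2 mod 9. z = 3×9×4 + 2×5×2 ≡ 38 mod 45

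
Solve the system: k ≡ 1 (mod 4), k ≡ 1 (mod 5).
M = 4 × 5 = 20. M₁ = 5, y₁ ≡ 1 (mod 4). M₂ = 4, y₂ ≡ 4 (mod 5). k = 1×5×1 + 1×4×4 ≡ 1 (mod 20)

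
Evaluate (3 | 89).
(3/89) = 3^{44} mod 89 = -1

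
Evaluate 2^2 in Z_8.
2^{2} = 4 ≡ 4 (mod 8)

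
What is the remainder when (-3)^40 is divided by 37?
Using Fermat: (-3)^{36} ≡ 1 mod 37. 40 ≡ 4 mod 36. So (-3)^{40} ≡ (-3)^{4} ≡ 7 mod 37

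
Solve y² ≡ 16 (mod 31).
The square roots of 16 mod 31 are 4 and 27. Verify: 4² = 16 ≡ 16 (mod 31)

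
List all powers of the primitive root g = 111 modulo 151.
111^1, 111^2, ..., 111^{150} mod 151: [111, 90, 24, 97, 46, 123, 63, 47, 83, 2, 71, 29, 48, 43, 92, 95, 126, 94, 15, 4, 142, 58, 96, 86, 33, 39, 101, 37, 30, 8, 133, 116, 41, 21, 66, 78, 51, 74, 60, 16, 115, 81, 82, 42, 132, 5, 102, 148, 120, 32, 79, 11, 13, 84, 113, 10, 53, 145, 89, 64, 7, 22, 26, 17, 75, 20, 106, 139, 27, 128, 14, 44, 52, 34, 150, 40, 61, 127, 54, 105, 28, 88, 104, 68, 149, 80, 122, 103, 108, 59, 56, 25, 57, 136, 147, 9, 93, 55, 65, 118, 112, 50, 114, 121, 143, 18, 35, 110, 130, 85, 73, 100, 77, 91, 135, 36, 70, 69, 109, 19, 146, 49, 3, 31, 119, 72, 140, 138, 67, 38, 141, 98, 6, 62, 87, 144, 129, 125, 134, 76, 131, 45, 12, 124, 23, 137, 107, 99, 117, 1]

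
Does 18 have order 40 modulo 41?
18^{5} ≡ 1 (mod 41) and 5 < 40, so ord_41(18) = 5 ≠ 40 and 18 is not a primitive root.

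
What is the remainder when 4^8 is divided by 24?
By repeated squaring mod 24: 4^{1}≡4, 4^{2}≡16, 4^{4}≡16, 4^{8}≡16. So 4^{8} ≡ 16 mod 24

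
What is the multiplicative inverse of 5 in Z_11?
Since 11 is prime, by Fermat 5^(-1) ≡ 5^{9} ≡ 9 (mod 11). Verify: 5 × 9 = 45 ≡ 1 (mod 11)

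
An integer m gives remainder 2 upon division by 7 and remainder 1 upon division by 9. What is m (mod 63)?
M = 7 × 9 = 63. M₁ = 9, y₁ ≡ 4 (mod 7). M₂ = 7, y₂ ≡ 4 (mod 9). m = 2×9×4 + 1×7×4 ≡ 37 (mod 63)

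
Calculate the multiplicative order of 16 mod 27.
Powers of 16 mod 27: 16^1≡16, 16^2≡13, 16^3≡19, 16^4≡7, 16^5≡4, 16^6≡10, 16^7≡25, 16^8≡22, 16^9≡1. Order = 9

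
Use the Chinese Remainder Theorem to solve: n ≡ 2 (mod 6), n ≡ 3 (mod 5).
M = 6 × 5 = 30. M₁ = 5, y₁ ≡ 5 (mod 6). M₂ = 6, y₂ ≡ 1 (mod 5). n = 2×5×5 + 3×6×1 ≡ 8 (mod 30)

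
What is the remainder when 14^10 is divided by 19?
By repeated squaring (mod 19): 14^{1}≡14, 14^{2}≡6, 14^{4}≡17, 14^{8}≡4. Then 14^{10} = 14^{8+2} ≡ 4 × 6 ≡ 5 (mod 19)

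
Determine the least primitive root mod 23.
g = 5. For each prime q|22: 5^{11}≡22, 5^{2}≡2, none ≡ 1, so ord_23(5) = 22 and 5 is a primitive root.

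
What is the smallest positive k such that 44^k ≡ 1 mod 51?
Powers of 44 mod 51: 44^1≡44, 44^2≡49, 44^3≡14, 44^4≡4, 44^5≡23, 44^6≡43, 44^7≡5, 44^8≡16, 44^9≡41, 44^10≡19, 44^11≡20, 44^12≡13, 44^13≡11, 44^14≡25, 44^15≡29, 44^16≡1. ord_51(44) = 16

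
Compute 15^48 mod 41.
Using Fermat: 15^{40} ≡ 1 mod 41. 48 ≡ 8 mod 40. So 15^{48} ≡ 15^{8} ≡ 18 mod 41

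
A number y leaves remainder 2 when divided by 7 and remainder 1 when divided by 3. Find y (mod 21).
M = 7 × 3 = 21. M₁ = 3, y₁ ≡ 5 (mod 7). M₂ = 7, y₂ ≡ 1 (mod 3). y = 2×3×5 + 1×7×1 ≡ 16 (mod 21)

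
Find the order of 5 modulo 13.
Powers of 5 mod 13: 5^1≡5, 5^2≡12, 5^3≡8, 5^4≡1. So the order of 5 is 4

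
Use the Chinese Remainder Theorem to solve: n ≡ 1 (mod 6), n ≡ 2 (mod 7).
M = 6 × 7 = 42. M₁ = 7, y₁ ≡ 1 (mod 6). M₂ = 6, y₂ ≡ 6 (mod 7). n = 1×7×1 + 2×6×6 ≡ 37 (mod 42)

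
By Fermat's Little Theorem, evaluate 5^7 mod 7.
By Fermat: 5^{6} ≡ 1 mod 7. So 5^{7} = 5^{6} · 5^{1} ≡ 5^{1} ≡ 5 mod 7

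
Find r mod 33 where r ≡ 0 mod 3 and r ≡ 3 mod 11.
M = 3 × 11 = 33. M₁ = 11, y₁ ≡ 2 mod 3. M₂ = 3, y₂ ≡ 4 mod 11. r = 0×11×2 + 3×3×4 ≡ 3 mod 33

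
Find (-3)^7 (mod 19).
By repeated squaring (mod 19): (-3)^{1}≡16, (-3)^{2}≡9, (-3)^{4}≡5. Then (-3)^{7} = (-3)^{4+2+1} ≡ 5 × 9 × 16 ≡ 17 (mod 19)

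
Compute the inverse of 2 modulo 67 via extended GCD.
Extended GCD: 2(-33) + 67(1) = 1. So 2^(-1) ≡ -33 ≡ 34 mod 67. Verify: 2 × 34 = 68 ≡ 1 mod 67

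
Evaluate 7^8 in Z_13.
By repeated squaring mod 13: 7^{1}≡7, 7^{2}≡10, 7^{4}≡9, 7^{8}≡3. So 7^{8} ≡ 3 mod 13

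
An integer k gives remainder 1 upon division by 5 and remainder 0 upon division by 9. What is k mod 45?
M = 5 × 9 = 45. M₁ = 9, y₁ ≡ 4 mod 5. M₂ = 5, y₂ ≡ 2 mod 9. k = 1×9×4 + 0×5×2 ≡ 36 mod 45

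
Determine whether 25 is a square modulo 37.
By Euler's criterion: 25^{18} ≡ 1 (mod 37). Since this equals 1, 25 is a QR.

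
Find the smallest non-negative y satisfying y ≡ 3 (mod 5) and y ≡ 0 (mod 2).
M = 5 × 2 = 10. M₁ = 2, y₁ ≡ 3 (mod 5). M₂ = 5, y₂ ≡ 1 (mod 2). y = 3×2×3 + 0×5×1 ≡ 8 (mod 10)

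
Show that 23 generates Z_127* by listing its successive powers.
23^1, 23^2, ..., 23^{126} mod 127: [23, 21, 102, 60, 110, 117, 24, 44, 123, 35, 43, 100, 14, 68, 40, 31, 78, 16, 114, 82, 108, 71, 109, 94, 3, 69, 63, 52, 53, 76, 97, 72, 5, 115, 105, 2, 46, 42, 77, 120, 93, 107, 48, 88, 119, 70, 86, 73, 28, 9, 80, 62, 29, 32, 101, 37, 89, 15, 91, 61, 6, 11, 126, 104, 106, 25, 67, 17, 10, 103, 83, 4, 92, 84, 27, 113, 59, 87, 96, 49, 111, 13, 45, 19, 56, 18, 33, 124, 58, 64, 75, 74, 51, 30, 55, 122, 12, 22, 125, 81, 85, 50, 7, 34, 20, 79, 39, 8, 57, 41, 54, 99, 118, 47, 65, 98, 95, 26, 90, 38, 112, 36, 66, 121, 116, 1]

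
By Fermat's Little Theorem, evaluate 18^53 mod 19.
By Fermat: 18^{18} ≡ 1 mod 19. 53 = 2×18 + 17. So 18^{53} ≡ 18^{17} ≡ 18 mod 19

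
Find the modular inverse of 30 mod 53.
Since 53 is prime, by Fermat 30^(-1) ≡ 30^{51} ≡ 23 (mod 53). Verify: 30 × 23 = 690 ≡ 1 (mod 53)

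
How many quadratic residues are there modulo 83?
For prime 83, there are (p-1)/2 = (83-1)/2 = 41 quadratic residues (excluding 0).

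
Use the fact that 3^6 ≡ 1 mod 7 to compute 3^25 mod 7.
By Fermat: 3^{6} ≡ 1 mod 7. 25 = 4×6 + 1. So 3^{25} ≡ 3^{1} ≡ 3 mod 7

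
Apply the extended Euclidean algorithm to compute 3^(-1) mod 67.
Extended GCD: 3(-22) + 67(1) = 1. So 3^(-1) ≡ -22 ≡ 45 mod 67. Verify: 3 × 45 = 135 ≡ 1 mod 67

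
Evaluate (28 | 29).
(28/29) = 28^{14} mod 29 = 1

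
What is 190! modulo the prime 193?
(192)! = (190)! × (191) × (192) ≡ -1 (mod 193). So (190)! ≡ -1 × [(192)(191)]^(-1) ≡ 96 (mod 193)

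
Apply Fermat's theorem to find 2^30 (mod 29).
By Fermat: 2^{28} ≡ 1 (mod 29). So 2^{30} = 2^{28} · 2^{2} ≡ 2^{2} ≡ 4 (mod 29)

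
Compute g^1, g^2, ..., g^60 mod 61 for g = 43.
43^1, 43^2, ..., 43^{60} mod 61: [43, 19, 24, 56, 29, 27, 2, 25, 38, 48, 51, 58, 54, 4, 50, 15, 35, 41, 55, 47, 8, 39, 30, 9, 21, 49, 33, 16, 17, 60, 18, 42, 37, 5, 32, 34, 59, 36, 23, 13, 10, 3, 7, 57, 11, 46, 26, 20, 6, 14, 53, 22, 31, 52, 40, 12, 28, 45, 44, 1]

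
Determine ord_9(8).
Powers of 8 mod 9: 8^1≡8, 8^2≡1. ord_9(8) = 2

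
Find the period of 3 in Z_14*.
Powers of 3 mod 14: 3^1≡3, 3^2≡9, 3^3≡13, 3^4≡11, 3^5≡5, 3^6≡1. ord_14(3) = 6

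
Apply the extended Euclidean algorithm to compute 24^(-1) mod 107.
Extended GCD: 24(-49) + 107(11) = 1. So 24^(-1) ≡ -49 ≡ 58 (mod 107). Verify: 24 × 58 = 1392 ≡ 1 (mod 107)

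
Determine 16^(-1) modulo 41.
Since 41 is prime, by Fermat 16^(-1) ≡ 16^{39} ≡ 18 (mod 41). Verify: 16 × 18 = 288 ≡ 1 (mod 41)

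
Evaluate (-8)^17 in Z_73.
By repeated squaring mod 73: (-8)^{1}≡65, (-8)^{2}≡64, (-8)^{4}≡8, (-8)^{8}≡64, (-8)^{16}≡8. Then (-8)^{17} = (-8)^{16+1} ≡ 8 × 65 ≡ 9 mod 73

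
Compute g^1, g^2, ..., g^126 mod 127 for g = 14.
14^1, 14^2, ..., 14^{126} mod 127: [14, 69, 77, 62, 106, 87, 75, 34, 95, 60, 78, 76, 48, 37, 10, 13, 55, 8, 112, 44, 108, 115, 86, 61, 92, 18, 125, 99, 116, 100, 3, 42, 80, 104, 59, 64, 7, 98, 102, 31, 53, 107, 101, 17, 111, 30, 39, 38, 24, 82, 5, 70, 91, 4, 56, 22, 54, 121, 43, 94, 46, 9, 126, 113, 58, 50, 65, 21, 40, 52, 93, 32, 67, 49, 51, 79, 90, 117, 114, 72, 119, 15, 83, 19, 12, 41, 66, 35, 109, 2, 28, 11, 27, 124, 85, 47, 23, 68, 63, 120, 29, 25, 96, 74, 20, 26, 110, 16, 97, 88, 89, 103, 45, 122, 57, 36, 123, 71, 105, 73, 6, 84, 33, 81, 118, 1]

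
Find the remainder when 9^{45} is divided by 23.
By Fermat: 9^{22} ≡ 1 (mod 23). 45 = 2×22 + 1. So 9^{45} ≡ 9^{1} ≡ 9 (mod 23)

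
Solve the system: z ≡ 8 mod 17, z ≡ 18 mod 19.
M = 17 × 19 = 323. M₁ = 19, y₁ ≡ 9 mod 17. M₂ = 17, y₂ ≡ 9 mod 19. z = 8×19×9 + 18×17×9 ≡ 246 mod 323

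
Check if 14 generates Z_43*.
14^{21} ≡ 1 (mod 43) and 21 < 42, so ord_43(14) = 21 ≠ 42 and 14 is not a primitive root.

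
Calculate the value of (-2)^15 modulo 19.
By repeated squaring (mod 19): (-2)^{1}≡17, (-2)^{2}≡4, (-2)^{4}≡16, (-2)^{8}≡9. Then (-2)^{15} = (-2)^{8+4+2+1} ≡ 9 × 16 × 4 × 17 ≡ 7 (mod 19)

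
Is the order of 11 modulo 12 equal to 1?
Powers of 11 mod 12: 11^1≡11, 11^2≡1. 11^1≡11≢1, so ord ≠ 1. No, the actual order is 2.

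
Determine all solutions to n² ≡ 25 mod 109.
The square roots of 25 mod 109 are 5 and 104. Verify: 5² = 25 ≡ 25 mod 109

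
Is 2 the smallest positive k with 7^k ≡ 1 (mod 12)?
Powers of 7 mod 12: 7^1≡7, 7^2≡1. First k with 7^k≡1 is k=2. Yes, ord_12(7) = 2.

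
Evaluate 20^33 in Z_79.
By repeated squaring mod 79: 20^{1}≡20, 20^{2}≡5, 20^{4}≡25, 20^{8}≡72, 20^{16}≡49, 20^{32}≡31. Then 20^{33} = 20^{32+1} ≡ 31 × 20 ≡ 67 mod 79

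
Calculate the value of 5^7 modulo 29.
By repeated squaring (mod 29): 5^{1}≡5, 5^{2}≡25, 5^{4}≡16. Then 5^{7} = 5^{4+2+1} ≡ 16 × 25 × 5 ≡ 28 (mod 29)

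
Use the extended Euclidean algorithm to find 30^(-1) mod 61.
Extended GCD: 30(-2) + 61(1) = 1. So 30^(-1) ≡ -2 ≡ 59 (mod 61). Verify: 30 × 59 = 1770 ≡ 1 (mod 61)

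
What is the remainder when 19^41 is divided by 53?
By repeated squaring (mod 53): 19^{1}≡19, 19^{2}≡43, 19^{4}≡47, 19^{8}≡36, 19^{16}≡24, 19^{32}≡46. Then 19^{41} = 19^{32+8+1} ≡ 46 × 36 × 19 ≡ 35 (mod 53)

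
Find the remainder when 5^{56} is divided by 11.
By Fermat: 5^{10} ≡ 1 mod 11. 56 = 5×10 + 6. So 5^{56} ≡ 5^{6} ≡ 5 mod 11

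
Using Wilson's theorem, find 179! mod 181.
(180)! = (179)! × (180) ≡ -1 (mod 181). So (179)! ≡ -1 × (180)^(-1) ≡ (-1)×(-1) = 1 (mod 181)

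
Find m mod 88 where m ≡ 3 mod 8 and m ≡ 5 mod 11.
M = 8 × 11 = 88. M₁ = 11, y₁ ≡ 3 mod 8. M₂ = 8, y₂ ≡ 7 mod 11. m = 3×11×3 + 5×8×7 ≡ 27 mod 88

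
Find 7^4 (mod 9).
7^{4} = 2401 ≡ 7 (mod 9)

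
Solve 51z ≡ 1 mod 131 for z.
Since 131 is prime, by Fermat 51^(-1) ≡ 51^{129} ≡ 18 mod 131. Verify: 51 × 18 = 918 ≡ 1 mod 131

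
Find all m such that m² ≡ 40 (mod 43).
The square roots of 40 mod 43 are 13 and 30. Verify: 13² = 169 ≡ 40 (mod 43)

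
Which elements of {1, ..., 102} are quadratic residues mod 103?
Quadratic residues modulo 103: {1, 2, 4, 7, 8, 9, 13, 14, 15, 16, 17, 18, 19, 23, 25, 26, 28, 29, 30, 32, 33, 34, 36, 38, 41, 46, 49, 50, 52, 55, 56, 58, 59, 60, 61, 63, 64, 66, 68, 72, 76, 79, 81, 82, 83, 91, 92, 93, 97, 98, 100}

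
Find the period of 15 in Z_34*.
Powers of 15 mod 34: 15^1≡15, 15^2≡21, 15^3≡9, 15^4≡33, 15^5≡19, 15^6≡13, 15^7≡25, 15^8≡1. Order = 8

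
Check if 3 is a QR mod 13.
By Euler's criterion: 3^{6} ≡ 1 mod 13. Since this equals 1, 3 is a QR.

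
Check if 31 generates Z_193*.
31^{96} ≡ 1 (mod 193) and 96 < 192, so ord_193(31) = 96 ≠ 192 and 31 is not a primitive root.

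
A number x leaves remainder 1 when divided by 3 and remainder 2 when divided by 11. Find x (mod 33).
M = 3 × 11 = 33. M₁ = 11, y₁ ≡ 2 (mod 3). M₂ = 3, y₂ ≡ 4 (mod 11). x = 1×11×2 + 2×3×4 ≡ 13 (mod 33)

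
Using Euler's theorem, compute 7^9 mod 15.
By Euler: 7^{8} ≡ 1 mod 15 since gcd(7, 15) = 1. 9 = 1×8 + 1. So 7^{9} ≡ 7^{1} ≡ 7 mod 15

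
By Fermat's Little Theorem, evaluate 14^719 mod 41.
By Fermat: 14^{40} ≡ 1 (mod 41). 719 ≡ 39 (mod 40). So 14^{719} ≡ 14^{39} ≡ 3 (mod 41)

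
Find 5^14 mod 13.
Using Fermat: 5^{12} ≡ 1 mod 13. 14 ≡ 2 mod 12. So 5^{14} ≡ 5^{2} ≡ 12 mod 13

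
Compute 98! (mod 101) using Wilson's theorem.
(100)! = (98)! × (99) × (100) ≡ -1 (mod 101). So (98)! ≡ -1 × [(100)(99)]^(-1) ≡ 50 (mod 101)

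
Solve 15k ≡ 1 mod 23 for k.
Since 23 is prime, by Fermat 15^(-1) ≡ 15^{21} ≡ 20 mod 23. Verify: 15 × 20 = 300 ≡ 1 mod 23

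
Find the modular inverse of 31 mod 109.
Since 109 is prime, by Fermat 31^(-1) ≡ 31^{107} ≡ 102 mod 109. Verify: 31 × 102 = 3162 ≡ 1 mod 109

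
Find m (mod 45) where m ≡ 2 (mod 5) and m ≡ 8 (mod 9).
M = 5 × 9 = 45. M₁ = 9, y₁ ≡ 4 (mod 5). M₂ = 5, y₂ ≡ 2 (mod 9). m = 2×9×4 + 8×5×2 ≡ 17 (mod 45)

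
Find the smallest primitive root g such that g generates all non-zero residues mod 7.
g = 3. For each prime q|6: 3^{3}≡6, 3^{2}≡2, none ≡ 1, so ord_7(3) = 6 and 3 is a primitive root.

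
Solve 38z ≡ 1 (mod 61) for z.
Since 61 is prime, by Fermat 38^(-1) ≡ 38^{59} ≡ 53 (mod 61). Verify: 38 × 53 = 2014 ≡ 1 (mod 61)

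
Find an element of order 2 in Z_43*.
42 has order 2 mod 43 since 42^{2} ≡ 1 (mod 43) and no smaller power works.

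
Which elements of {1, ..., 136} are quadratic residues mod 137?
Quadratic residues modulo 137: {1, 2, 4, 7, 8, 9, 11, 14, 15, 16, 17, 18, 19, 22, 25, 28, 30, 32, 34, 36, 37, 38, 39, 44, 49, 50, 56, 59, 60, 61, 63, 64, 65, 68, 69, 72, 73, 74, 76, 77, 78, 81, 87, 88, 93, 98, 99, 100, 101, 103, 105, 107, 109, 112, 115, 118, 119, 120, 121, 122, 123, 126, 128, 129, 130, 133, 135, 136}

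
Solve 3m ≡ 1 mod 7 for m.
Since 7 is prime, by Fermat 3^(-1) ≡ 3^{5} ≡ 5 mod 7. Verify: 3 × 5 = 15 ≡ 1 mod 7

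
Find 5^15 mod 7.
Using Fermat: 5^{6} ≡ 1 mod 7. 15 ≡ 3 mod 6. So 5^{15} ≡ 5^{3} ≡ 6 mod 7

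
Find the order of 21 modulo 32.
Powers of 21 mod 32: 21^1≡21, 21^2≡25, 21^3≡13, 21^4≡17, 21^5≡5, 21^6≡9, 21^7≡29, 21^8≡1. ord_32(21) = 8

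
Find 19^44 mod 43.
Using Fermat: 19^{42} ≡ 1 mod 43. 44 ≡ 2 mod 42. So 19^{44} ≡ 19^{2} ≡ 17 mod 43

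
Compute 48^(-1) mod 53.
Since 53 is prime, by Fermat 48^(-1) ≡ 48^{51} ≡ 21 mod 53. Verify: 48 × 21 = 1008 ≡ 1 mod 53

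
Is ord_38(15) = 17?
Powers of 15 mod 38: 15^1≡15, 15^2≡35, 15^3≡31, 15^4≡9, 15^5≡21, 15^6≡11, 15^7≡13, 15^8≡5, 15^9≡37, 15^10≡23, 15^11≡3, 15^12≡7, 15^13≡29, 15^14≡17, 15^15≡27, 15^16≡25, 15^17≡33, 15^18≡1. 15^17≡33≢1, so ord ≠ 17. No, the actual order is 18.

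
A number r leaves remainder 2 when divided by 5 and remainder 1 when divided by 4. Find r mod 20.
M = 5 × 4 = 20. M₁ = 4, y₁ ≡ 4 mod 5. M₂ = 5, y₂ ≡ 1 mod 4. r = 2×4×4 + 1×5×1 ≡ 17 mod 20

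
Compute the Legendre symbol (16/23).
(16/23) = 16^{11} mod 23 = 1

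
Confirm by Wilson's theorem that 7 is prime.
(6)! mod 7 = 6. Since this equals -1 (mod 7), Wilson confirms 7 is prime.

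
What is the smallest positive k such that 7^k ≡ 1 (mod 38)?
Powers of 7 mod 38: 7^1≡7, 7^2≡11, 7^3≡1. ord_38(7) = 3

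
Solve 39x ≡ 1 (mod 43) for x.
Since 43 is prime, by Fermat 39^(-1) ≡ 39^{41} ≡ 32 (mod 43). Verify: 39 × 32 = 1248 ≡ 1 (mod 43)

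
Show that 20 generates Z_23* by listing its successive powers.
20^1, 20^2, ..., 20^{22} mod 23: [20, 9, 19, 12, 10, 16, 21, 6, 5, 8, 22, 3, 14, 4, 11, 13, 7, 2, 17, 18, 15, 1]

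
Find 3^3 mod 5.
3^{3} = 27 ≡ 2 mod 5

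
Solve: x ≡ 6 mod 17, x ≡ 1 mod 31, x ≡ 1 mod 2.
M = 17 × 31 × 2 = 1054. M₁ = 62, y₁ ≡ 14 mod 17. M₂ = 34, y₂ ≡ 21 mod 31. M₃ = 527, y₃ ≡ 1 mod 2. x = 6×62×14 + 1×34×21 + 1×527×1 ≡ 125 mod 1054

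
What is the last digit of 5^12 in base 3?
Using Fermat: 5^{2} ≡ 1 mod 3. 12 ≡ 0 mod 2. So 5^{12} ≡ 5^{0} ≡ 1 mod 3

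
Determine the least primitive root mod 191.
g = 19. For each prime q|190: 19^{95}≡190, 19^{38}≡39, 19^{10}≡52, none ≡ 1, so ord_191(19) = 190 and 19 is a primitive root.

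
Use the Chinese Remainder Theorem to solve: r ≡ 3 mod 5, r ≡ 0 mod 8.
M = 5 × 8 = 40. M₁ = 8, y₁ ≡ 2 mod 5. M₂ = 5, y₂ ≡ 5 mod 8. r = 3×8×2 + 0×5×5 ≡ 8 mod 40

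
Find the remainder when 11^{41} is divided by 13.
By Fermat: 11^{12} ≡ 1 mod 13. 41 = 3×12 + 5. So 11^{41} ≡ 11^{5} ≡ 7 mod 13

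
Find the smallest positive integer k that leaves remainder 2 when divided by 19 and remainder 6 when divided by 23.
M = 19 × 23 = 437. M₁ = 23, y₁ ≡ 5 (mod 19). M₂ = 19, y₂ ≡ 17 (mod 23). k = 2×23×5 + 6×19×17 ≡ 420 (mod 437)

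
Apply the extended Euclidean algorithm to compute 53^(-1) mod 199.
Extended GCD: 53(-15) + 199(4) = 1. So 53^(-1) ≡ -15 ≡ 184 (mod 199). Verify: 53 × 184 = 9752 ≡ 1 (mod 199)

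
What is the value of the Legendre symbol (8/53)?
(8/53) = 8^{26} mod 53 = -1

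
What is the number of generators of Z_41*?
Number of primitive roots mod 41 = φ(p-1) = φ(40) = 16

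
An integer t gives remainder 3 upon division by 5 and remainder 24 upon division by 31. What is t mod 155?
M = 5 × 31 = 155. M₁ = 31, y₁ ≡ 1 mod 5. M₂ = 5, y₂ ≡ 25 mod 31. t = 3×31×1 + 24×5×25 ≡ 148 mod 155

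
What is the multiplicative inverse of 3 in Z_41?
Since 41 is prime, by Fermat 3^(-1) ≡ 3^{39} ≡ 14 (mod 41). Verify: 3 × 14 = 42 ≡ 1 (mod 41)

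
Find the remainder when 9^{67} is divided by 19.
By Fermat: 9^{18} ≡ 1 (mod 19). 67 = 3×18 + 13. So 9^{67} ≡ 9^{13} ≡ 6 (mod 19)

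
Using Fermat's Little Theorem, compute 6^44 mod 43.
By Fermat: 6^{42} ≡ 1 (mod 43). So 6^{44} = 6^{42} · 6^{2} ≡ 6^{2} ≡ 36 (mod 43)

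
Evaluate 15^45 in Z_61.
By repeated squaring mod 61: 15^{1}≡15, 15^{2}≡42, 15^{4}≡56, 15^{8}≡25, 15^{16}≡15, 15^{32}≡42. Then 15^{45} = 15^{32+8+4+1} ≡ 42 × 25 × 56 × 15 ≡ 1 mod 61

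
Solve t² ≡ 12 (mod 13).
The square roots of 12 mod 13 are 8 and 5. Verify: 8² = 64 ≡ 12 (mod 13)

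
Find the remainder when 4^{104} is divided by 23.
By Fermat: 4^{22} ≡ 1 mod 23. 104 = 4×22 + 16. So 4^{104} ≡ 4^{16} ≡ 12 mod 23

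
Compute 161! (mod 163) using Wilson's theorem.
(162)! = (161)! × (162) ≡ -1 (mod 163). So (161)! ≡ -1 × (162)^(-1) ≡ (-1)×(-1) = 1 (mod 163)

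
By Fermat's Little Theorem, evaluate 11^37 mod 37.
By Fermat: 11^{36} ≡ 1 mod 37. So 11^{37} = 11^{36} · 11^{1} ≡ 11^{1} ≡ 11 mod 37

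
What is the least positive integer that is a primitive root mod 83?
g = 2. Powers: [2, 4, 8, 16, 32, 64, 45, 7, ...] generates all 82 non-zero residues.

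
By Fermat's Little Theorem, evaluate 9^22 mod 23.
By Fermat's Little Theorem, 9^{22} ≡ 1 (mod 23) since 23 is prime and gcd(9, 23) = 1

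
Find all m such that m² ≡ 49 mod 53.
The square roots of 49 mod 53 are 46 and 7. Verify: 46² = 2116 ≡ 49 mod 53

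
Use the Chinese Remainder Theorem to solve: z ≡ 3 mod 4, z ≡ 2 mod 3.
M = 4 × 3 = 12. M₁ = 3, y₁ ≡ 3 mod 4. M₂ = 4, y₂ ≡ 1 mod 3. z = 3×3×3 + 2×4×1 ≡ 11 mod 12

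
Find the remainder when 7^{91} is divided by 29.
By Fermat: 7^{28} ≡ 1 mod 29. 91 = 3×28 + 7. So 7^{91} ≡ 7^{7} ≡ 1 mod 29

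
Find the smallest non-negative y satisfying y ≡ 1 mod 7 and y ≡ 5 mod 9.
M = 7 × 9 = 63. M₁ = 9, y₁ ≡ 4 mod 7. M₂ = 7, y₂ ≡ 4 mod 9. y = 1×9×4 + 5×7×4 ≡ 50 mod 63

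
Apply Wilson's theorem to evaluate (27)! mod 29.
(28)! = (27)! × (28) ≡ -1 mod 29. So (27)! ≡ -1 × (28)^(-1) ≡ (-1)×(-1) = 1 mod 29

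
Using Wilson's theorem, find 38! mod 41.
(40)! = (38)! × (39) × (40) ≡ -1 mod 41. So (38)! ≡ -1 × [(40)(39)]^(-1) ≡ 20 mod 41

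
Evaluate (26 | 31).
(26/31) = 26^{15} mod 31 = -1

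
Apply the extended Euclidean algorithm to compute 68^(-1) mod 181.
Extended GCD: 68(8) + 181(-3) = 1. So 68^(-1) ≡ 8 (mod 181). Verify: 68 × 8 = 544 ≡ 1 (mod 181)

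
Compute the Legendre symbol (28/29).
(28/29) = 28^{14} mod 29 = 1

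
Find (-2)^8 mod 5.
Using Fermat: (-2)^{4} ≡ 1 mod 5. 8 ≡ 0 mod 4. So (-2)^{8} ≡ (-2)^{0} ≡ 1 mod 5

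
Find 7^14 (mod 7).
By repeated squaring (mod 7): 7^{1}≡0, 7^{2}≡0, 7^{4}≡0, 7^{8}≡0. Then 7^{14} = 7^{8+4+2} ≡ 0 × 0 × 0 ≡ 0 (mod 7)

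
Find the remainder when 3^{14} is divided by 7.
By Fermat: 3^{6} ≡ 1 (mod 7). 14 = 2×6 + 2. So 3^{14} ≡ 3^{2} ≡ 2 (mod 7)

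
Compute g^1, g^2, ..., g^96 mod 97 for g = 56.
56^1, 56^2, ..., 56^{96} mod 97: [56, 32, 46, 54, 17, 79, 59, 6, 45, 95, 82, 33, 5, 86, 63, 36, 76, 85, 7, 4, 30, 31, 87, 22, 68, 25, 42, 24, 83, 89, 37, 35, 20, 53, 58, 47, 13, 49, 28, 16, 23, 27, 57, 88, 78, 3, 71, 96, 41, 65, 51, 43, 80, 18, 38, 91, 52, 2, 15, 64, 92, 11, 34, 61, 21, 12, 90, 93, 67, 66, 10, 75, 29, 72, 55, 73, 14, 8, 60, 62, 77, 44, 39, 50, 84, 48, 69, 81, 74, 70, 40, 9, 19, 94, 26, 1]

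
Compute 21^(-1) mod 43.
Since 43 is prime, by Fermat 21^(-1) ≡ 21^{41} ≡ 41 mod 43. Verify: 21 × 41 = 861 ≡ 1 mod 43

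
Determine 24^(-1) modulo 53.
Since 53 is prime, by Fermat 24^(-1) ≡ 24^{51} ≡ 42 (mod 53). Verify: 24 × 42 = 1008 ≡ 1 (mod 53)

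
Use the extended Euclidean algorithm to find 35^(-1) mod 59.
Extended GCD: 35(27) + 59(-16) = 1. So 35^(-1) ≡ 27 (mod 59). Verify: 35 × 27 = 945 ≡ 1 (mod 59)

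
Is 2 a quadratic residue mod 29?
By Euler's criterion: 2^{14} ≡ 28 mod 29. Since this equals -1 (≡ 28), 2 is not a QR.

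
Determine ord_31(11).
Powers of 11 mod 31: 11^1≡11, 11^2≡28, 11^3≡29, 11^4≡9, 11^5≡6, 11^6≡4, 11^7≡13, 11^8≡19, 11^9≡23, 11^10≡5, 11^11≡24, 11^12≡16, 11^13≡21, 11^14≡14, 11^15≡30, 11^16≡20, 11^17≡3, 11^18≡2, 11^19≡22, 11^20≡25, 11^21≡27, 11^22≡18, 11^23≡12, 11^24≡8, 11^25≡26, 11^26≡7, 11^27≡15, 11^28≡10, 11^29≡17, 11^30≡1. ord_31(11) = 30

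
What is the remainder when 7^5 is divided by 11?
By repeated squaring mod 11: 7^{1}≡7, 7^{2}≡5, 7^{4}≡3. Then 7^{5} = 7^{4+1} ≡ 3 × 7 ≡ 10 mod 11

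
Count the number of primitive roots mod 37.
Number of primitive roots mod 37 = φ(p-1) = φ(36) = 12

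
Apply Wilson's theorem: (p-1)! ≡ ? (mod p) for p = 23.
By Wilson's theorem, (22)! ≡ -1 ≡ 22 mod 23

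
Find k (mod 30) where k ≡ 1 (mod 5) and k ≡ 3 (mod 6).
M = 5 × 6 = 30. M₁ = 6, y₁ ≡ 1 (mod 5). M₂ = 5, y₂ ≡ 5 (mod 6). k = 1×6×1 + 3×5×5 ≡ 21 (mod 30)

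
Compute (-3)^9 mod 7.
Using Fermat: (-3)^{6} ≡ 1 mod 7. 9 ≡ 3 mod 6. So (-3)^{9} ≡ (-3)^{3} ≡ 1 mod 7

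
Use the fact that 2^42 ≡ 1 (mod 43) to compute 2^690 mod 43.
By Fermat: 2^{42} ≡ 1 (mod 43). 690 ≡ 18 (mod 42). So 2^{690} ≡ 2^{18} ≡ 16 (mod 43)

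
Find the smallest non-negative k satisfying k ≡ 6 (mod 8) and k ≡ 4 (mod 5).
M = 8 × 5 = 40. M₁ = 5, y₁ ≡ 5 (mod 8). M₂ = 8, y₂ ≡ 2 (mod 5). k = 6×5×5 + 4×8×2 ≡ 14 (mod 40)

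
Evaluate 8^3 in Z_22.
8^{3} = 512 ≡ 6 mod 22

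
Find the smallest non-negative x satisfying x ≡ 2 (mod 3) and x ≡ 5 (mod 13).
M = 3 × 13 = 39. M₁ = 13, y₁ ≡ 1 (mod 3). M₂ = 3, y₂ ≡ 9 (mod 13). x = 2×13×1 + 5×3×9 ≡ 5 (mod 39)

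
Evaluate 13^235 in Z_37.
Using Fermat: 13^{36} ≡ 1 mod 37. 235 ≡ 19 mod 36. So 13^{235} ≡ 13^{19} ≡ 24 mod 37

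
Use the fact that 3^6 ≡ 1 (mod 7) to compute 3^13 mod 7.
By Fermat: 3^{6} ≡ 1 (mod 7). 13 = 2×6 + 1. So 3^{13} ≡ 3^{1} ≡ 3 (mod 7)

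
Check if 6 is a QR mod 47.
By Euler's criterion: 6^{23} ≡ 1 mod 47. Since this equals 1, 6 is a QR.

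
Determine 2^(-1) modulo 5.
Since 5 is prime, by Fermat 2^(-1) ≡ 2^{3} ≡ 3 (mod 5). Verify: 2 × 3 = 6 ≡ 1 (mod 5)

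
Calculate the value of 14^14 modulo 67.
By repeated squaring (mod 67): 14^{1}≡14, 14^{2}≡62, 14^{4}≡25, 14^{8}≡22. Then 14^{14} = 14^{8+4+2} ≡ 22 × 25 × 62 ≡ 64 (mod 67)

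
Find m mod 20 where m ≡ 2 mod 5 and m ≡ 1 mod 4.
M = 5 × 4 = 20. M₁ = 4, y₁ ≡ 4 mod 5. M₂ = 5, y₂ ≡ 1 mod 4. m = 2×4×4 + 1×5×1 ≡ 17 mod 20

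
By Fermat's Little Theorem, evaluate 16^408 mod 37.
By Fermat: 16^{36} ≡ 1 (mod 37). 408 ≡ 12 (mod 36). So 16^{408} ≡ 16^{12} ≡ 26 (mod 37)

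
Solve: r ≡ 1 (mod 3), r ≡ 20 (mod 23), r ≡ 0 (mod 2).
M = 3 × 23 × 2 = 138. M₁ = 46, y₁ ≡ 1 (mod 3). M₂ = 6, y₂ ≡ 4 (mod 23). M₃ = 69, y₃ ≡ 1 (mod 2). r = 1×46×1 + 20×6×4 + 0×69×1 ≡ 112 (mod 138)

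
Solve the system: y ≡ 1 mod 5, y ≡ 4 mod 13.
M = 5 × 13 = 65. M₁ = 13, y₁ ≡ 2 mod 5. M₂ = 5, y₂ ≡ 8 mod 13. y = 1×13×2 + 4×5×8 ≡ 56 mod 65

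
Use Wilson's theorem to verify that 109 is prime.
(108)! mod 109 = 108. Since this equals -1 (mod 109), Wilson confirms 109 is prime.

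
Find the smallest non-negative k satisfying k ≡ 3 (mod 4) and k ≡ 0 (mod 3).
M = 4 × 3 = 12. M₁ = 3, y₁ ≡ 3 (mod 4). M₂ = 4, y₂ ≡ 1 (mod 3). k = 3×3×3 + 0×4×1 ≡ 3 (mod 12)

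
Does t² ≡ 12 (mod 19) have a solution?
By Euler's criterion: 12^{9} ≡ 18 (mod 19). Since this equals -1 (≡ 18), 12 is not a QR.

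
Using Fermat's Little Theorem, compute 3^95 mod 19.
By Fermat: 3^{18} ≡ 1 (mod 19). 95 = 5×18 + 5. So 3^{95} ≡ 3^{5} ≡ 15 (mod 19)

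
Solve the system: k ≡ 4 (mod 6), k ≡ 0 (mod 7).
M = 6 × 7 = 42. M₁ = 7, y₁ ≡ 1 (mod 6). M₂ = 6, y₂ ≡ 6 (mod 7). k = 4×7×1 + 0×6×6 ≡ 28 (mod 42)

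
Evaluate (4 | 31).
(4/31) = 4^{15} mod 31 = 1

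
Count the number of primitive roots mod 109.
A prime p has φ(p-1) primitive roots; here φ(108) = 36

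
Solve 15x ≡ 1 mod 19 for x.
Since 19 is prime, by Fermat 15^(-1) ≡ 15^{17} ≡ 14 mod 19. Verify: 15 × 14 = 210 ≡ 1 mod 19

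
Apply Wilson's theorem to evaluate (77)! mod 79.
(78)! = (77)! × (78) ≡ -1 mod 79. So (77)! ≡ -1 × (78)^(-1) ≡ (-1)×(-1) = 1 mod 79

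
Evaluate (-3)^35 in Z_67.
By repeated squaring mod 67: (-3)^{1}≡64, (-3)^{2}≡9, (-3)^{4}≡14, (-3)^{8}≡62, (-3)^{16}≡25, (-3)^{32}≡22. Then (-3)^{35} = (-3)^{32+2+1} ≡ 22 × 9 × 64 ≡ 9 mod 67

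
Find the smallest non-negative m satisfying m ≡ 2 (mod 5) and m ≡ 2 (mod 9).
M = 5 × 9 = 45. M₁ = 9, y₁ ≡ 4 (mod 5). M₂ = 5, y₂ ≡ 2 (mod 9). m = 2×9×4 + 2×5×2 ≡ 2 (mod 45)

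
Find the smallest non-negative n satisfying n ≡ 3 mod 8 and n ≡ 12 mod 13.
M = 8 × 13 = 104. M₁ = 13, y₁ ≡ 5 mod 8. M₂ = 8, y₂ ≡ 5 mod 13. n = 3×13×5 + 12×8×5 ≡ 51 mod 104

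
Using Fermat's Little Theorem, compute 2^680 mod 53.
By Fermat: 2^{52} ≡ 1 mod 53. 680 ≡ 4 mod 52. So 2^{680} ≡ 2^{4} ≡ 16 mod 53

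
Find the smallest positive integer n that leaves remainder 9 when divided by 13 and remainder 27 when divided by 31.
M = 13 × 31 = 403. M₁ = 31, y₁ ≡ 8 (mod 13). M₂ = 13, y₂ ≡ 12 (mod 31). n = 9×31×8 + 27×13×12 ≡ 399 (mod 403)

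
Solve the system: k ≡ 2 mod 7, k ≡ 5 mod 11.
M = 7 × 11 = 77. M₁ = 11, y₁ ≡ 2 mod 7. M₂ = 7, y₂ ≡ 8 mod 11. k = 2×11×2 + 5×7×8 ≡ 16 mod 77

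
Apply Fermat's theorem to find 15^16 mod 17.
By Fermat's Little Theorem, 15^{16} ≡ 1 mod 17 since 17 is prime and gcd(15, 17) = 1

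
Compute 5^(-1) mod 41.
Since 41 is prime, by Fermat 5^(-1) ≡ 5^{39} ≡ 33 mod 41. Verify: 5 × 33 = 165 ≡ 1 mod 41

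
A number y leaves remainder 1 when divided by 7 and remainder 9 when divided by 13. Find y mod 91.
M = 7 × 13 = 91. M₁ = 13, y₁ ≡ 6 mod 7. M₂ = 7, y₂ ≡ 2 mod 13. y = 1×13×6 + 9×7×2 ≡ 22 mod 91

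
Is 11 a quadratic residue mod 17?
By Euler's criterion: 11^{8} ≡ 16 mod 17. Since this equals -1 (≡ 16), 11 is not a QR.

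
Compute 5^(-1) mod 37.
Since 37 is prime, by Fermat 5^(-1) ≡ 5^{35} ≡ 15 mod 37. Verify: 5 × 15 = 75 ≡ 1 mod 37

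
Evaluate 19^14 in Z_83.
By repeated squaring mod 83: 19^{1}≡19, 19^{2}≡29, 19^{4}≡11, 19^{8}≡38. Then 19^{14} = 19^{8+4+2} ≡ 38 × 11 × 29 ≡ 4 mod 83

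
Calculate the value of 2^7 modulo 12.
By repeated squaring (mod 12): 2^{1}≡2, 2^{2}≡4, 2^{4}≡4. Then 2^{7} = 2^{4+2+1} ≡ 4 × 4 × 2 ≡ 8 (mod 12)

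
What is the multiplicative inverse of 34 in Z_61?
Since 61 is prime, by Fermat 34^(-1) ≡ 34^{59} ≡ 9 (mod 61). Verify: 34 × 9 = 306 ≡ 1 (mod 61)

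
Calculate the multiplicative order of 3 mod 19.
Powers of 3 mod 19: 3^1≡3, 3^2≡9, 3^3≡8, 3^4≡5, 3^5≡15, 3^6≡7, 3^7≡2, 3^8≡6, 3^9≡18, 3^10≡16, 3^11≡10, 3^12≡11, 3^13≡14, 3^14≡4, 3^15≡12, 3^16≡17, 3^17≡13, 3^18≡1. Order = 18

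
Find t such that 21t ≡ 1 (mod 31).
Since 31 is prime, by Fermat 21^(-1) ≡ 21^{29} ≡ 3 (mod 31). Verify: 21 × 3 = 63 ≡ 1 (mod 31)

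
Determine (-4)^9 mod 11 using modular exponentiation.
By repeated squaring mod 11: (-4)^{1}≡7, (-4)^{2}≡5, (-4)^{4}≡3, (-4)^{8}≡9. Then (-4)^{9} = (-4)^{8+1} ≡ 9 × 7 ≡ 8 mod 11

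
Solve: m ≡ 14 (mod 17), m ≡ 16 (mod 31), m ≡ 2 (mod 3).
M = 17 × 31 × 3 = 1581. M₁ = 93, y₁ ≡ 15 (mod 17). M₂ = 51, y₂ ≡ 14 (mod 31). M₃ = 527, y₃ ≡ 2 (mod 3). m = 14×93×15 + 16×51×14 + 2×527×2 ≡ 1442 (mod 1581)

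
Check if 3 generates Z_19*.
ord_19(3) divides 18. For each prime q|18: 3^{9}≡18, 3^{6}≡7, none ≡ 1. So 3 has order 18 and is a primitive root mod 19.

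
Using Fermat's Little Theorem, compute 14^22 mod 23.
By Fermat's Little Theorem, 14^{22} ≡ 1 mod 23 since 23 is prime and gcd(14, 23) = 1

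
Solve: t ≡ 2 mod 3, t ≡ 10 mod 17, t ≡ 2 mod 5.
M = 3 × 17 × 5 = 255. M₁ = 85, y₁ ≡ 1 mod 3. M₂ = 15, y₂ ≡ 8 mod 17. M₃ = 51, y₃ ≡ 1 mod 5. t = 2×85×1 + 10×15×8 + 2×51×1 ≡ 197 mod 255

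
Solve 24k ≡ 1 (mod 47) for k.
Since 47 is prime, by Fermat 24^(-1) ≡ 24^{45} ≡ 2 (mod 47). Verify: 24 × 2 = 48 ≡ 1 (mod 47)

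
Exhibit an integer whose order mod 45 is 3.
16 has order 3 mod 45 since 16^{3} ≡ 1 mod 45 and no smaller power works.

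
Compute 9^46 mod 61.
By repeated squaring mod 61: 9^{1}≡9, 9^{2}≡20, 9^{4}≡34, 9^{8}≡58, 9^{16}≡9, 9^{32}≡20. Then 9^{46} = 9^{32+8+4+2} ≡ 20 × 58 × 34 × 20 ≡ 9 mod 61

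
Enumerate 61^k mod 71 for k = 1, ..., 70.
61^1, 61^2, ..., 61^{70} mod 71: [61, 29, 65, 60, 39, 36, 66, 50, 68, 30, 55, 18, 33, 25, 34, 15, 63, 9, 52, 48, 17, 43, 67, 40, 26, 24, 44, 57, 69, 20, 13, 12, 22, 64, 70, 10, 42, 6, 11, 32, 35, 5, 21, 3, 41, 16, 53, 38, 46, 37, 56, 8, 62, 19, 23, 54, 28, 4, 31, 45, 47, 27, 14, 2, 51, 58, 59, 49, 7, 1]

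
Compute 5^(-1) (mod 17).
Since 17 is prime, by Fermat 5^(-1) ≡ 5^{15} ≡ 7 (mod 17). Verify: 5 × 7 = 35 ≡ 1 (mod 17)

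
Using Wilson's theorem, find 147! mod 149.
(148)! = (147)! × (148) ≡ -1 (mod 149). So (147)! ≡ -1 × (148)^(-1) ≡ (-1)×(-1) = 1 (mod 149)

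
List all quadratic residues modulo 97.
QRs mod 97: {1, 2, 3, 4, 6, 8, 9, 11, 12, 16, 18, 22, 24, 25, 27, 31, 32, 33, 35, 36, 43, 44, 47, 48, 49, 50, 53, 54, 61, 62, 64, 65, 66, 70, 72, 73, 75, 79, 81, 85, 86, 88, 89, 91, 93, 94, 95, 96}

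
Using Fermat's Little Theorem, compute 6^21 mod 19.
By Fermat: 6^{18} ≡ 1 mod 19. So 6^{21} = 6^{18} · 6^{3} ≡ 6^{3} ≡ 7 mod 19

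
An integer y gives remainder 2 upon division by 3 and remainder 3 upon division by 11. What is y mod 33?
M = 3 × 11 = 33. M₁ = 11, y₁ ≡ 2 mod 3. M₂ = 3, y₂ ≡ 4 mod 11. y = 2×11×2 + 3×3×4 ≡ 14 mod 33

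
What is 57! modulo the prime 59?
(58)! = (57)! × (58) ≡ -1 mod 59. So (57)! ≡ -1 × (58)^(-1) ≡ (-1)×(-1) = 1 mod 59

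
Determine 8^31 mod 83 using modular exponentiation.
By repeated squaring mod 83: 8^{1}≡8, 8^{2}≡64, 8^{4}≡29, 8^{8}≡11, 8^{16}≡38. Then 8^{31} = 8^{16+8+4+2+1} ≡ 38 × 11 × 29 × 64 × 8 ≡ 56 mod 83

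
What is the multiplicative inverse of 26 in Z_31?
Since 31 is prime, by Fermat 26^(-1) ≡ 26^{29} ≡ 6 (mod 31). Verify: 26 × 6 = 156 ≡ 1 (mod 31)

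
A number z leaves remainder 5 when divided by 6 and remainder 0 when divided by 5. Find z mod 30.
M = 6 × 5 = 30. M₁ = 5, y₁ ≡ 5 mod 6. M₂ = 6, y₂ ≡ 1 mod 5. z = 5×5×5 + 0×6×1 ≡ 5 mod 30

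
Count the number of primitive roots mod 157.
Number of primitive roots mod 157 = φ(p-1) = φ(156) = 48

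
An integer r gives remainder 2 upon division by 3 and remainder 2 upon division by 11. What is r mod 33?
M = 3 × 11 = 33. M₁ = 11, y₁ ≡ 2 mod 3. M₂ = 3, y₂ ≡ 4 mod 11. r = 2×11×2 + 2×3×4 ≡ 2 mod 33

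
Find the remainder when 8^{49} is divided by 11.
By Fermat: 8^{10} ≡ 1 mod 11. 49 = 4×10 + 9. So 8^{49} ≡ 8^{9} ≡ 7 mod 11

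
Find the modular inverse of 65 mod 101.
Since 101 is prime, by Fermat 65^(-1) ≡ 65^{99} ≡ 14 (mod 101). Verify: 65 × 14 = 910 ≡ 1 (mod 101)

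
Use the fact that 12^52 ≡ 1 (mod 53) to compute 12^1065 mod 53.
By Fermat: 12^{52} ≡ 1 (mod 53). 1065 ≡ 25 (mod 52). So 12^{1065} ≡ 12^{25} ≡ 22 (mod 53)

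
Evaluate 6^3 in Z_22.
6^{3} = 216 ≡ 18 (mod 22)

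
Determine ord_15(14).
Powers of 14 mod 15: 14^1≡14, 14^2≡1. So the order of 14 is 2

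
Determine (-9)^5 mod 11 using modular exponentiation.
By repeated squaring mod 11: (-9)^{1}≡2, (-9)^{2}≡4, (-9)^{4}≡5. Then (-9)^{5} = (-9)^{4+1} ≡ 5 × 2 ≡ 10 mod 11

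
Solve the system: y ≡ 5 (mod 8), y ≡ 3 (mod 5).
M = 8 × 5 = 40. M₁ = 5, y₁ ≡ 5 (mod 8). M₂ = 8, y₂ ≡ 2 (mod 5). y = 5×5×5 + 3×8×2 ≡ 13 (mod 40)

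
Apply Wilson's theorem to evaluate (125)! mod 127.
(126)! = (125)! × (126) ≡ -1 (mod 127). So (125)! ≡ -1 × (126)^(-1) ≡ (-1)×(-1) = 1 (mod 127)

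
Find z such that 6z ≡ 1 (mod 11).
Since 11 is prime, by Fermat 6^(-1) ≡ 6^{9} ≡ 2 (mod 11). Verify: 6 × 2 = 12 ≡ 1 (mod 11)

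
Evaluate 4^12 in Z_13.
Using Fermat: 4^{12} ≡ 1 (mod 13). 12 ≡ 0 (mod 12). So 4^{12} ≡ 4^{0} ≡ 1 (mod 13)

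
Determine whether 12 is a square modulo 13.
By Euler's criterion: 12^{6} ≡ 1 mod 13. Since this equals 1, 12 is a QR.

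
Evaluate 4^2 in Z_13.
4^{2} = 16 ≡ 3 (mod 13)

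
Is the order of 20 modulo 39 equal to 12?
Powers of 20 mod 39: 20^1≡20, 20^2≡10, 20^3≡5, 20^4≡22, 20^5≡11, 20^6≡25, 20^7≡32, 20^8≡16, 20^9≡8, 20^10≡4, 20^11≡2, 20^12≡1. First k with 20^k≡1 is k=12. Yes, ord_39(20) = 12.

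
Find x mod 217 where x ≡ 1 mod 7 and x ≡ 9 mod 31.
M = 7 × 31 = 217. M₁ = 31, y₁ ≡ 5 mod 7. M₂ = 7, y₂ ≡ 9 mod 31. x = 1×31×5 + 9×7×9 ≡ 71 mod 217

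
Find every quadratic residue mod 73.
QRs mod 73: {1, 2, 3, 4, 6, 8, 9, 12, 16, 18, 19, 23, 24, 25, 27, 32, 35, 36, 37, 38, 41, 46, 48, 49, 50, 54, 55, 57, 61, 64, 65, 67, 69, 70, 71, 72}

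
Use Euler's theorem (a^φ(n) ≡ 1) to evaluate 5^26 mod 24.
By Euler: 5^{8} ≡ 1 (mod 24) since gcd(5, 24) = 1. 26 = 3×8 + 2. So 5^{26} ≡ 5^{2} ≡ 1 (mod 24)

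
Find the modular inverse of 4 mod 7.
Since 7 is prime, by Fermat 4^(-1) ≡ 4^{5} ≡ 2 mod 7. Verify: 4 × 2 = 8 ≡ 1 mod 7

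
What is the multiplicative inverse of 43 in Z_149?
Since 149 is prime, by Fermat 43^(-1) ≡ 43^{147} ≡ 52 mod 149. Verify: 43 × 52 = 2236 ≡ 1 mod 149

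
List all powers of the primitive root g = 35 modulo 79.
35^1, 35^2, ..., 35^{78} mod 79: [35, 40, 57, 20, 68, 10, 34, 5, 17, 42, 48, 21, 24, 50, 12, 25, 6, 52, 3, 26, 41, 13, 60, 46, 30, 23, 15, 51, 47, 65, 63, 72, 71, 36, 75, 18, 77, 9, 78, 44, 39, 22, 59, 11, 69, 45, 74, 62, 37, 31, 58, 55, 29, 67, 54, 73, 27, 76, 53, 38, 66, 19, 33, 49, 56, 64, 28, 32, 14, 16, 7, 8, 43, 4, 61, 2, 70, 1]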